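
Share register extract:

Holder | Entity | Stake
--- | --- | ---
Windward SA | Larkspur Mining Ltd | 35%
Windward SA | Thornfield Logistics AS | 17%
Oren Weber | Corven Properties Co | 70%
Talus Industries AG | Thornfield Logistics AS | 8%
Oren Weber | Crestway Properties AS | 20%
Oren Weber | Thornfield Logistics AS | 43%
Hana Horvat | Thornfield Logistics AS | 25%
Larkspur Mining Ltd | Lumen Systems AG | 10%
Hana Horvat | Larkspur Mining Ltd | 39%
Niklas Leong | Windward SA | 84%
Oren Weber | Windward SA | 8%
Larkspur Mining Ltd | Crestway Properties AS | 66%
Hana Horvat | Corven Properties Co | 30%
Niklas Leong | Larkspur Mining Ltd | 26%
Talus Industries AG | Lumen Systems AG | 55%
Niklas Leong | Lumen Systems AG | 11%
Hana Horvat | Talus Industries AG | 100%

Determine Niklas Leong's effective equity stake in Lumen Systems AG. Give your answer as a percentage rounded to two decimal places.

Niklas reaches Lumen along 3 paths.
Direct stake: 11% = 11%.
Via Windward → Larkspur: 84% × 35% × 10% = 2.94%.
Via Larkspur: 26% × 10% = 2.6%.
Total: 11% + 2.94% + 2.6% = 16.54%.

16.54%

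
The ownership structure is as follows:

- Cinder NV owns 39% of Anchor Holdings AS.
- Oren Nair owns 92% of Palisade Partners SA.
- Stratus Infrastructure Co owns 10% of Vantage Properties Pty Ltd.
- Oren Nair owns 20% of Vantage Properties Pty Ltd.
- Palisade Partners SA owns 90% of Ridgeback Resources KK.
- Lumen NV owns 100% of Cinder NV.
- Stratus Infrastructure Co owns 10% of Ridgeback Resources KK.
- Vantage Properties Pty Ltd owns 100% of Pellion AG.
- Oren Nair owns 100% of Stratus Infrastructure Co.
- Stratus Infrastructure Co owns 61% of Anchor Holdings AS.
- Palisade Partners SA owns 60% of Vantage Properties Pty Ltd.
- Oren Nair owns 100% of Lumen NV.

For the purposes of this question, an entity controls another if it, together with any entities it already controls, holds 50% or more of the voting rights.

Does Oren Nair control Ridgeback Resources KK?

Yes

Oren holds 100% of Stratus, so Oren controls Stratus.
Oren holds 92% of Palisade, so Oren controls Palisade.
Stratus and Palisade together hold 10% + 90% = 100% of Ridgeback, so Oren controls Ridgeback.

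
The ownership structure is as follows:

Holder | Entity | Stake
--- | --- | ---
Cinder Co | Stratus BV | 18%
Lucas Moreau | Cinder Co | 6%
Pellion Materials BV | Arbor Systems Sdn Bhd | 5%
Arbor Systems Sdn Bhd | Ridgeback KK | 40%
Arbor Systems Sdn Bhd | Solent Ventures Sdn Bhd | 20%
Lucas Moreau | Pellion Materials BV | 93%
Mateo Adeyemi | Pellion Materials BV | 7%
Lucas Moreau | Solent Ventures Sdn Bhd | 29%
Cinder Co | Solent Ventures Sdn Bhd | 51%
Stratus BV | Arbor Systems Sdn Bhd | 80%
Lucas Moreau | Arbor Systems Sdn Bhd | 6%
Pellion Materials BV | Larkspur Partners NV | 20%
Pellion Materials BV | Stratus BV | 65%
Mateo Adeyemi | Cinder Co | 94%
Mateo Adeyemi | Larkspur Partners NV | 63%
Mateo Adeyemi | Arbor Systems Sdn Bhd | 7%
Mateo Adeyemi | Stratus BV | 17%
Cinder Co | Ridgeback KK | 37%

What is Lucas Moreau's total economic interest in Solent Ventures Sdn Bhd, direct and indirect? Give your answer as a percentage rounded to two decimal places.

44.03%

Lucas reaches Solent along 6 paths.
Via Pellion → Stratus → Arbor: 93% × 65% × 80% × 20% = 9.672%.
Via Cinder → Stratus → Arbor: 6% × 18% × 80% × 20% = 0.1728%.
Via Pellion → Arbor: 93% × 5% × 20% = 0.93%.
Via Arbor: 6% × 20% = 1.2%.
Via Cinder: 6% × 51% = 3.06%.
Direct stake: 29% = 29%.
Total: 9.672% + 0.1728% + 0.93% + 1.2% + 3.06% + 29% = 44.0348%.
Rounded: 44.03%.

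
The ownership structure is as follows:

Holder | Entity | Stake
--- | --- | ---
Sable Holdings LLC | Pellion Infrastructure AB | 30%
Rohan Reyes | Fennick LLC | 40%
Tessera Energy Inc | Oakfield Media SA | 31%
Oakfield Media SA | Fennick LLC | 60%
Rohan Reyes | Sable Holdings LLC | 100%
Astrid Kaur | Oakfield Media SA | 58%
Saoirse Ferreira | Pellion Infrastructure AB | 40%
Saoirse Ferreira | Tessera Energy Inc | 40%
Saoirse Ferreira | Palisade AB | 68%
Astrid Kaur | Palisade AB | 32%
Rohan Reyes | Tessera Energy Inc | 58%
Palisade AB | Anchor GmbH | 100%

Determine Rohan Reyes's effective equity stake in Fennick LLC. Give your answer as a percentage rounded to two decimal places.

Rohan reaches Fennick along 2 paths.
Direct stake: 40% = 40%.
Via Tessera → Oakfield: 58% × 31% × 60% = 10.788%.
Total: 40% + 10.788% = 50.788%.
Rounded: 50.79%.

50.79%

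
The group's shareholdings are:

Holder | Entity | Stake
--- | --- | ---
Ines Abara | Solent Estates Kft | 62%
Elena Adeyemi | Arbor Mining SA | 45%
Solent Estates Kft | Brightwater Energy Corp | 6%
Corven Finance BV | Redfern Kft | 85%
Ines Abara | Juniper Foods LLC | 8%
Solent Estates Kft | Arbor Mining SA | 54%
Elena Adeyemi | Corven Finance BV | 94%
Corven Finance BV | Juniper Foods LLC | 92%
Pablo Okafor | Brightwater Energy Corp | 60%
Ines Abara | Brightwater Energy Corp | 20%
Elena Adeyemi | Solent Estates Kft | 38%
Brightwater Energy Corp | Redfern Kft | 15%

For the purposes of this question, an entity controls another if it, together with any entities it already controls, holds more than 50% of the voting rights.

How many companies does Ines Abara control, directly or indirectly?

Ines holds 62% of Solent, so Ines controls Solent.
Solent holds 54% of Arbor, so Ines controls Arbor.
No other company's threshold is met.
Ines controls 2 companies.

2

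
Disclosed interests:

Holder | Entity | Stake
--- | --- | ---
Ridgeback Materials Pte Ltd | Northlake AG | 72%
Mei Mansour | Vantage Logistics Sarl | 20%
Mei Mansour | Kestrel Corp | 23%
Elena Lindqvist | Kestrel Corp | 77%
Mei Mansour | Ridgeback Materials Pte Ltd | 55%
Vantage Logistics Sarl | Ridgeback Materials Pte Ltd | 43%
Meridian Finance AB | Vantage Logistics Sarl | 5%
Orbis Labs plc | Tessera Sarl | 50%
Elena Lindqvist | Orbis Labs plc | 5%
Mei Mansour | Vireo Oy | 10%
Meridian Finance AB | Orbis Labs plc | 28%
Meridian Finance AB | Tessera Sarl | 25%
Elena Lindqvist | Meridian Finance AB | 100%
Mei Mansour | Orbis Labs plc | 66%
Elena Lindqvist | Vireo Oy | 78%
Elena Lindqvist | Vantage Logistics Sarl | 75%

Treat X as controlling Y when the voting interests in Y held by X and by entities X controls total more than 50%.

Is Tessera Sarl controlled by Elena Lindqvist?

Elena holds 100% of Meridian, so Elena controls Meridian.
Elena holds 77% of Kestrel, so Elena controls Kestrel.
Elena and Meridian together hold 75% + 5% = 80% of Vantage, so Elena controls Vantage.
Elena holds 78% of Vireo, so Elena controls Vireo.
In Tessera, Elena's side holds only 25%, not > 50%.
So Elena does not control Tessera.

No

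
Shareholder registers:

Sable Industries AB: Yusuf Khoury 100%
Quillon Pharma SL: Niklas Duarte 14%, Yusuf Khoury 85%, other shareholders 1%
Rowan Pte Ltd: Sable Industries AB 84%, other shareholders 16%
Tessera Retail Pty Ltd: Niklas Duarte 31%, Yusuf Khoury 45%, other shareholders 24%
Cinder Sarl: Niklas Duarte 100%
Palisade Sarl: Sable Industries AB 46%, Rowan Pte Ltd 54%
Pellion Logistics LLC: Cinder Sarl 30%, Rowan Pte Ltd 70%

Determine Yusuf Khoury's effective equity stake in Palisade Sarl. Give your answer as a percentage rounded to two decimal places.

91.36%

Yusuf reaches Palisade along 2 paths.
Via Sable: 100% × 46% = 46%.
Via Sable → Rowan: 100% × 84% × 54% = 45.36%.
Total: 46% + 45.36% = 91.36%.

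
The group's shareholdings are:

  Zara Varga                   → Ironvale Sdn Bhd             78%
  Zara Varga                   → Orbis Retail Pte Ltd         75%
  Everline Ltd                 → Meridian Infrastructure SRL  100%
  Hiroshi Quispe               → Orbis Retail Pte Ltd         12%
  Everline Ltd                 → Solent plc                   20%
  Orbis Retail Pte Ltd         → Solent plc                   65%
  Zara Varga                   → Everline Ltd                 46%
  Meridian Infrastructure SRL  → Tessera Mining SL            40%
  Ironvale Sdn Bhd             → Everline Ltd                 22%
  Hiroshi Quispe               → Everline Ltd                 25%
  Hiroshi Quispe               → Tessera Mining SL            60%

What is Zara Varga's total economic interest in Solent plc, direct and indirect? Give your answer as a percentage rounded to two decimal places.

Zara reaches Solent along 3 paths.
Via Orbis: 75% × 65% = 48.75%.
Via Ironvale → Everline: 78% × 22% × 20% = 3.432%.
Via Everline: 46% × 20% = 9.2%.
Total: 48.75% + 3.432% + 9.2% = 61.382%.
Rounded: 61.38%.

61.38%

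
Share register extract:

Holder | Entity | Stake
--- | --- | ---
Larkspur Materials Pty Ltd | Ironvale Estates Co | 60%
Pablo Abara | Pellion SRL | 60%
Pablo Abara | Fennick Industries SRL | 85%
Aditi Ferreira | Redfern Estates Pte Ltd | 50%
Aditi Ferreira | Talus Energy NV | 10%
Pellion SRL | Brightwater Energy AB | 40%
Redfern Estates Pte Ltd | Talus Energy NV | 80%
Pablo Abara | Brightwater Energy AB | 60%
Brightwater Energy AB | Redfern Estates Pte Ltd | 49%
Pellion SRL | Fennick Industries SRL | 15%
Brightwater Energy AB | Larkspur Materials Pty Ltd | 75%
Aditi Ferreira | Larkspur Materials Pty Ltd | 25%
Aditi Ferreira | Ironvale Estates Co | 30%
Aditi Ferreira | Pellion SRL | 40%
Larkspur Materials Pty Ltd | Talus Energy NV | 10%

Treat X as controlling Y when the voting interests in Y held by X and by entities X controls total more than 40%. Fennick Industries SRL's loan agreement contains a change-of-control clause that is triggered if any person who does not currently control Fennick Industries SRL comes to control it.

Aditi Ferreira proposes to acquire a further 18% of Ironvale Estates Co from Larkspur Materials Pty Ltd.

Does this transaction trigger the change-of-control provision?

No

The purchase adds only to Aditi's holdings (Larkspur's stake shrinks), so Aditi is the only person who could newly come to control Fennick.
Aditi holds 50% of Redfern, so Aditi controls Redfern.
Aditi and Redfern together hold 10% + 80% = 90% of Talus, so Aditi controls Talus.
Neither Aditi nor any entity Aditi controls holds any voting interest in Fennick.
So before the transaction, Aditi does not control Fennick.
After the purchase, Aditi's direct stake in Ironvale rises to 30% + 18% = 48%, and Larkspur's stake falls to 42%.
Aditi holds 48% of Ironvale, so Aditi controls Ironvale.
After the transaction, neither Aditi nor any entity Aditi controls holds a voting interest in Fennick, so Aditi still does not control it.
No new person acquires control, so the clause is not triggered.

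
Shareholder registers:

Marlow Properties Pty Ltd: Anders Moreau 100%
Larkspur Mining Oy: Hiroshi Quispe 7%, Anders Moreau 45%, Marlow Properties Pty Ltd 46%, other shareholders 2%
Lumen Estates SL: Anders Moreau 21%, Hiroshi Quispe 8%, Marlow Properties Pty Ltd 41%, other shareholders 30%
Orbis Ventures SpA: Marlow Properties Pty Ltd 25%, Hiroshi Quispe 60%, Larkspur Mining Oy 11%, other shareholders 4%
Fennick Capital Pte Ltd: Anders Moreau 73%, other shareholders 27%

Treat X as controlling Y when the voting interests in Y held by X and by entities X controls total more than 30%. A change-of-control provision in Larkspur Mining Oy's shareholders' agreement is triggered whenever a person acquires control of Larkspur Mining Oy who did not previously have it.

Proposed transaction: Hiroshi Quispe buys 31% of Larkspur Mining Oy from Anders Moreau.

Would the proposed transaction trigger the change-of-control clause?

The purchase adds only to Hiroshi's holdings (Anders's stake shrinks), so Hiroshi is the only person who could newly come to control Larkspur.
Hiroshi holds 60% of Orbis, so Hiroshi controls Orbis.
In Larkspur, Hiroshi's side holds only 7%, not > 30%.
So before the transaction, Hiroshi does not control Larkspur.
After the purchase, Hiroshi's direct stake in Larkspur rises to 7% + 31% = 38%, and Anders's stake falls to 14%.
Hiroshi holds 38% of Larkspur, so Hiroshi controls Larkspur.
Hiroshi did not control Larkspur before and does after, so the clause is triggered.

Yes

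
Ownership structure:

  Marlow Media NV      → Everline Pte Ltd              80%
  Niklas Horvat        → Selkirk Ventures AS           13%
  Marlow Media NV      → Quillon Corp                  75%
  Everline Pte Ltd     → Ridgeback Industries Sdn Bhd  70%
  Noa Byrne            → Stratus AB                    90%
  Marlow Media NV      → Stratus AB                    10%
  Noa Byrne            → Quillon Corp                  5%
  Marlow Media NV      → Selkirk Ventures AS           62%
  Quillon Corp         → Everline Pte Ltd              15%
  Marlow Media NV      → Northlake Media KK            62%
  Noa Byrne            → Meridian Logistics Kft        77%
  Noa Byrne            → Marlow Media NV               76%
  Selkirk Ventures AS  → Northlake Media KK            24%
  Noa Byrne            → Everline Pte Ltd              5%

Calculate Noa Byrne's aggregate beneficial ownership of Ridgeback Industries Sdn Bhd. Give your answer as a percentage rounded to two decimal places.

52.57%

Noa reaches Ridgeback along 4 paths.
Via Marlow → Quillon → Everline: 76% × 75% × 15% × 70% = 5.985%.
Via Quillon → Everline: 5% × 15% × 70% = 0.525%.
Via Everline: 5% × 70% = 3.5%.
Via Marlow → Everline: 76% × 80% × 70% = 42.56%.
Total: 5.985% + 0.525% + 3.5% + 42.56% = 52.57%.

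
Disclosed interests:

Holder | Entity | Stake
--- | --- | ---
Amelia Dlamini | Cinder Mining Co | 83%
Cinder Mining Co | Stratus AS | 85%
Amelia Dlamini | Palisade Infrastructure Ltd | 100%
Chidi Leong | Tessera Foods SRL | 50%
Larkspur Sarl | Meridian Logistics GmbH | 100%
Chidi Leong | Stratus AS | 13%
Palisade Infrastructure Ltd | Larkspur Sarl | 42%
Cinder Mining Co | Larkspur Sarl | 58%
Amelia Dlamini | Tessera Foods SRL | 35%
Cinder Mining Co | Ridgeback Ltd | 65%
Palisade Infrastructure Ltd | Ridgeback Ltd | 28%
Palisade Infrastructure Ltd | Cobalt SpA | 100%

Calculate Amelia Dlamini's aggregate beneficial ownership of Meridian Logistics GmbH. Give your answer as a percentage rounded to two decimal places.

Amelia reaches Meridian along 2 paths.
Via Cinder → Larkspur: 83% × 58% × 100% = 48.14%.
Via Palisade → Larkspur: 100% × 42% × 100% = 42%.
Total: 48.14% + 42% = 90.14%.

90.14%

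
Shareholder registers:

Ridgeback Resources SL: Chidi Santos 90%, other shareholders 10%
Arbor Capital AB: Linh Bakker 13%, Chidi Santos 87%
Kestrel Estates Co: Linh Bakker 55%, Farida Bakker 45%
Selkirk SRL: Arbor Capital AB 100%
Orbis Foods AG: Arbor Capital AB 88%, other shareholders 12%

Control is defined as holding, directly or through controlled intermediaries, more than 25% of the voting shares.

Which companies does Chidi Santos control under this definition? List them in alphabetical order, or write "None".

Chidi holds 90% of Ridgeback, so Chidi controls Ridgeback.
Chidi holds 87% of Arbor, so Chidi controls Arbor.
Arbor holds 100% of Selkirk, so Chidi controls Selkirk.
Arbor holds 88% of Orbis, so Chidi controls Orbis.
No other company's threshold is met.

Arbor Capital AB, Orbis Foods AG, Ridgeback Resources SL, Selkirk SRL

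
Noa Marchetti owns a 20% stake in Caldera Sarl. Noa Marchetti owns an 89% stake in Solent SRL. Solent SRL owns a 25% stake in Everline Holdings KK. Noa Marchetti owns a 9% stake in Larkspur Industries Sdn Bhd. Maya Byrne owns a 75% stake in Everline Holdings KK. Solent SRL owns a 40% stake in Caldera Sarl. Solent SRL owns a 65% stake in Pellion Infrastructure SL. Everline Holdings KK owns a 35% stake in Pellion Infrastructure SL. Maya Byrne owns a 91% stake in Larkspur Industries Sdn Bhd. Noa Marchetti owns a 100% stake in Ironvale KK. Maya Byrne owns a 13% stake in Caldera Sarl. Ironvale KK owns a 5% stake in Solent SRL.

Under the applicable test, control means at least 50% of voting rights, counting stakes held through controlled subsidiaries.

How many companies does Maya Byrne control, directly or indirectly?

Maya holds 91% of Larkspur, so Maya controls Larkspur.
Maya holds 75% of Everline, so Maya controls Everline.
No other company's threshold is met.
Maya controls 2 companies.

2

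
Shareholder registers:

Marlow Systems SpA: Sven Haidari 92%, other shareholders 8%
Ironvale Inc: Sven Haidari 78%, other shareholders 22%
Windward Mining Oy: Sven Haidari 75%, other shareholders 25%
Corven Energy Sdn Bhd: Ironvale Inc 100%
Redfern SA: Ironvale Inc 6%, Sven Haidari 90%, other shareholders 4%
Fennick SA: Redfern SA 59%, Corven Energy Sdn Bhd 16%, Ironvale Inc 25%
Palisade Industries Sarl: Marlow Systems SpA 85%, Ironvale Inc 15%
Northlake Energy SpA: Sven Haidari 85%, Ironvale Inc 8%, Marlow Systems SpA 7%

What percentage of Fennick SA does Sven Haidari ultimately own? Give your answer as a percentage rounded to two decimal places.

Sven reaches Fennick along 4 paths.
Via Ironvale → Redfern: 78% × 6% × 59% = 2.7612%.
Via Redfern: 90% × 59% = 53.1%.
Via Ironvale → Corven: 78% × 100% × 16% = 12.48%.
Via Ironvale: 78% × 25% = 19.5%.
Total: 2.7612% + 53.1% + 12.48% + 19.5% = 87.8412%.
Rounded: 87.84%.

87.84%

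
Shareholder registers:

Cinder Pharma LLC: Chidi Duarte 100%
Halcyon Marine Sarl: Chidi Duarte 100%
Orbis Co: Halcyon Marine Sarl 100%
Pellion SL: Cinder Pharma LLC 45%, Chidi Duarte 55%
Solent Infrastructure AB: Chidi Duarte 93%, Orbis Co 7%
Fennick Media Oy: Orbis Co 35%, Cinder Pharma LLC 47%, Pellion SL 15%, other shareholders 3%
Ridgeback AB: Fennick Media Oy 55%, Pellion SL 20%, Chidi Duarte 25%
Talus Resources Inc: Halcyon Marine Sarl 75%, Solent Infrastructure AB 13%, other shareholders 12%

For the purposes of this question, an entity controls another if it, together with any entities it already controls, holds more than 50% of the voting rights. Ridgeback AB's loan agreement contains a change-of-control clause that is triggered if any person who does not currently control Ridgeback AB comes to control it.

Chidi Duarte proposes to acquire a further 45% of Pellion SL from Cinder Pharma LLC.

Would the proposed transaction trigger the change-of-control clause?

No

The purchase adds only to Chidi's holdings (Cinder's stake shrinks), so Chidi is the only person who could newly come to control Ridgeback.
Chidi holds 100% of Cinder, so Chidi controls Cinder.
Cinder and Chidi together hold 45% + 55% = 100% of Pellion, so Chidi controls Pellion.
Chidi holds 100% of Halcyon, so Chidi controls Halcyon.
Halcyon holds 100% of Orbis, so Chidi controls Orbis.
Orbis and Cinder and Pellion together hold 35% + 47% + 15% = 97% of Fennick, so Chidi controls Fennick.
Fennick and Pellion and Chidi together hold 55% + 20% + 25% = 100% of Ridgeback, so Chidi controls Ridgeback.
So Chidi already controls Ridgeback before the transaction.
After the purchase, Chidi's direct stake in Pellion rises to 55% + 45% = 100%, and Cinder's stake falls to 0%.
Chidi controlled Ridgeback already, so this is not a new person acquiring control; every other person's position is unchanged or reduced.
No new person acquires control, so the clause is not triggered.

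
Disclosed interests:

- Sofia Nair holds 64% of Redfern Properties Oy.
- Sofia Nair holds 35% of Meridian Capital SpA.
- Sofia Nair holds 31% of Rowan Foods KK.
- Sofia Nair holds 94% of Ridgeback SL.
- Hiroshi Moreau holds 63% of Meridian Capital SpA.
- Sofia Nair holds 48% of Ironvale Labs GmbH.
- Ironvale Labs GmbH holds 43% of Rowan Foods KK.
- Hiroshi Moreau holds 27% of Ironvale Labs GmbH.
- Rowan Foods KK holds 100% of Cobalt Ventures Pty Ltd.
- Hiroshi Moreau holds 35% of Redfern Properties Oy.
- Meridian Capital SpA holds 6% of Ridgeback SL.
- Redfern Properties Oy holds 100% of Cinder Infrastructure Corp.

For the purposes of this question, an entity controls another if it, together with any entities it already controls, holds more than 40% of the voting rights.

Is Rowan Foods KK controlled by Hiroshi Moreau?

No

Hiroshi holds 63% of Meridian, so Hiroshi controls Meridian.
Neither Hiroshi nor any entity Hiroshi controls holds any voting interest in Rowan.
So Hiroshi does not control Rowan.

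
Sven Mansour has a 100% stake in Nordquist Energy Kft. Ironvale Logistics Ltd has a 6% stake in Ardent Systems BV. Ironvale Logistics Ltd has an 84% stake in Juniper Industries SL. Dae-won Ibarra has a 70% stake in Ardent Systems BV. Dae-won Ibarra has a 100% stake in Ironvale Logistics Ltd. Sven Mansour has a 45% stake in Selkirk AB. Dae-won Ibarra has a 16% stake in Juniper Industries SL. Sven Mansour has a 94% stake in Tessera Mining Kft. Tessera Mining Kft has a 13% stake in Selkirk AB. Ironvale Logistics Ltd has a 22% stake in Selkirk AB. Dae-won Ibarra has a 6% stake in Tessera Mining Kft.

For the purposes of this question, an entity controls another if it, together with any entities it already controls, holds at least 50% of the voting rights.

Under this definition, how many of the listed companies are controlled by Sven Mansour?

Sven holds 94% of Tessera, so Sven controls Tessera.
Tessera and Sven together hold 13% + 45% = 58% of Selkirk, so Sven controls Selkirk.
Sven holds 100% of Nordquist, so Sven controls Nordquist.
No other company's threshold is met.
Sven controls 3 companies.

3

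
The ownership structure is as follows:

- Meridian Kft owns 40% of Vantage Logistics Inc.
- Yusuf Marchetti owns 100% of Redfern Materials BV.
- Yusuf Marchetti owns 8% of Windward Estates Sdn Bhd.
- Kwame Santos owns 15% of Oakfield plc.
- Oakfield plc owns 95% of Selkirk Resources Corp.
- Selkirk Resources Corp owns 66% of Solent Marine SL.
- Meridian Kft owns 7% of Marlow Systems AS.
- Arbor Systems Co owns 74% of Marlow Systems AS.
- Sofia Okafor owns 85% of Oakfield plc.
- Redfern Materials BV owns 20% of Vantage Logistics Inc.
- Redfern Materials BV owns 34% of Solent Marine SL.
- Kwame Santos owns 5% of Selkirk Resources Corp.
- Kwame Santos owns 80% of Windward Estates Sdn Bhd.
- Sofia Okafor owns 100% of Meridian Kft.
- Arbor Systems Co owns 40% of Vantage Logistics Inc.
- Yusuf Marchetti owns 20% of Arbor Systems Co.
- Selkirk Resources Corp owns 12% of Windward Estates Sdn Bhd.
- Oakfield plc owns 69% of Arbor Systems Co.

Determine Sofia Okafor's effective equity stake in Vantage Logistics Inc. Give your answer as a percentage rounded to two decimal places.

63.46%

Sofia reaches Vantage along 2 paths.
Via Meridian: 100% × 40% = 40%.
Via Oakfield → Arbor: 85% × 69% × 40% = 23.46%.
Total: 40% + 23.46% = 63.46%.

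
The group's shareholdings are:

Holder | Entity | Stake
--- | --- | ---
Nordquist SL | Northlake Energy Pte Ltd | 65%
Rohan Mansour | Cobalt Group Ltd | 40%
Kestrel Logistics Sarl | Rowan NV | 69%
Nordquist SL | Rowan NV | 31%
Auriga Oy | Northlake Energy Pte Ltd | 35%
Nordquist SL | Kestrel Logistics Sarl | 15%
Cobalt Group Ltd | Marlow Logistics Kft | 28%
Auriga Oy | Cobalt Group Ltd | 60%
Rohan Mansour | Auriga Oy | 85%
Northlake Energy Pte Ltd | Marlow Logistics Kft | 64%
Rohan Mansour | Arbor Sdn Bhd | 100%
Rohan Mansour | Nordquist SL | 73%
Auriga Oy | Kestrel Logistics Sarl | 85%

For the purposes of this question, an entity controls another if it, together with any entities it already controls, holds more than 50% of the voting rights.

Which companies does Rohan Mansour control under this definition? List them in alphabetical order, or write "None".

Arbor Sdn Bhd, Auriga Oy, Cobalt Group Ltd, Kestrel Logistics Sarl, Marlow Logistics Kft, Nordquist SL, Northlake Energy Pte Ltd, Rowan NV

Rohan holds 100% of Arbor, so Rohan controls Arbor.
Rohan holds 73% of Nordquist, so Rohan controls Nordquist.
Rohan holds 85% of Auriga, so Rohan controls Auriga.
Nordquist and Auriga together hold 65% + 35% = 100% of Northlake, so Rohan controls Northlake.
Nordquist and Auriga together hold 15% + 85% = 100% of Kestrel, so Rohan controls Kestrel.
Auriga and Rohan together hold 60% + 40% = 100% of Cobalt, so Rohan controls Cobalt.
Northlake and Cobalt together hold 64% + 28% = 92% of Marlow, so Rohan controls Marlow.
Kestrel and Nordquist together hold 69% + 31% = 100% of Rowan, so Rohan controls Rowan.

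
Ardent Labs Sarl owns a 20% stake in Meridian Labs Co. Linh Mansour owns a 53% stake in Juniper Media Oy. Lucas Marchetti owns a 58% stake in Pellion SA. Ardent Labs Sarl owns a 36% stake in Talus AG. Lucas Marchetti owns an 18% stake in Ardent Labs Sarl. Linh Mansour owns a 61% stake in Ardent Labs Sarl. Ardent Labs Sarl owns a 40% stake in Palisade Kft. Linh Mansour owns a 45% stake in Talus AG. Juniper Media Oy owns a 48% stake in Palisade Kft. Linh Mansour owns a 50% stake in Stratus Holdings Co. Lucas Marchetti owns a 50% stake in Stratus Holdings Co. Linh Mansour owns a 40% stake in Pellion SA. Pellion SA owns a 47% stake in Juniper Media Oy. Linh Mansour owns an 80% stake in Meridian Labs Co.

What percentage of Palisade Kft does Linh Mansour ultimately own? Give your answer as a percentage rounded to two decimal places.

58.86%

Linh reaches Palisade along 3 paths.
Via Pellion → Juniper: 40% × 47% × 48% = 9.024%.
Via Juniper: 53% × 48% = 25.44%.
Via Ardent: 61% × 40% = 24.4%.
Total: 9.024% + 25.44% + 24.4% = 58.864%.
Rounded: 58.86%.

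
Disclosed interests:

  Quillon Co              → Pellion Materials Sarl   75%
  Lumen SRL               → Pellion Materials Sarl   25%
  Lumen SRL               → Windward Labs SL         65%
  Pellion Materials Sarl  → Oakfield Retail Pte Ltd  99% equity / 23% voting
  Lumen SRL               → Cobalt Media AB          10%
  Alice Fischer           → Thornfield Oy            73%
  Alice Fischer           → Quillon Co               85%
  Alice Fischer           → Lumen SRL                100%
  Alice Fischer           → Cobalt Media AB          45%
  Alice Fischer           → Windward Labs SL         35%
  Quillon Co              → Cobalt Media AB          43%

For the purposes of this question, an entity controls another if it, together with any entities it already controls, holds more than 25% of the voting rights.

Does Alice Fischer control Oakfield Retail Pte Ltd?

No

Alice holds 85% of Quillon, so Alice controls Quillon.
Alice holds 73% of Thornfield, so Alice controls Thornfield.
Alice holds 100% of Lumen, so Alice controls Lumen.
Alice and Lumen and Quillon together hold 45% + 10% + 43% = 98% of Cobalt, so Alice controls Cobalt.
Alice and Lumen together hold 35% + 65% = 100% of Windward, so Alice controls Windward.
Lumen and Quillon together hold 25% + 75% = 100% of Pellion, so Alice controls Pellion.
In Oakfield, Alice's side holds only 23%, not > 25%.
So Alice does not control Oakfield.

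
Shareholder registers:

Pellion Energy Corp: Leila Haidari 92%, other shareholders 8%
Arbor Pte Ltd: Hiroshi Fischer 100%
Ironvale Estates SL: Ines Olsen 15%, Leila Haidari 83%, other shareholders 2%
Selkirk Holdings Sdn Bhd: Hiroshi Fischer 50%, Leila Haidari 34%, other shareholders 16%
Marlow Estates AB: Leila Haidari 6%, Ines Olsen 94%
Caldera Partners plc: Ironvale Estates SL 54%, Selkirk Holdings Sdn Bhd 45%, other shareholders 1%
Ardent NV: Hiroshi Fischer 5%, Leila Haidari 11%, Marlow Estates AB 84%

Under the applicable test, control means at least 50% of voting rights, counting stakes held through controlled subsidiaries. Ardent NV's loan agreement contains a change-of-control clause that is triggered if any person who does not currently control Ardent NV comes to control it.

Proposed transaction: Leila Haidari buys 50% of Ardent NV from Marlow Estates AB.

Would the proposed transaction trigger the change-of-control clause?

Yes

The purchase adds only to Leila's holdings (Marlow's stake shrinks), so Leila is the only person who could newly come to control Ardent.
Leila holds 92% of Pellion, so Leila controls Pellion.
Leila holds 83% of Ironvale, so Leila controls Ironvale.
Ironvale holds 54% of Caldera, so Leila controls Caldera.
In Ardent, Leila's side holds only 11%, not ≥ 50%.
So before the transaction, Leila does not control Ardent.
After the purchase, Leila's direct stake in Ardent rises to 11% + 50% = 61%, and Marlow's stake falls to 34%.
Leila holds 61% of Ardent, so Leila controls Ardent.
Leila did not control Ardent before and does after, so the clause is triggered.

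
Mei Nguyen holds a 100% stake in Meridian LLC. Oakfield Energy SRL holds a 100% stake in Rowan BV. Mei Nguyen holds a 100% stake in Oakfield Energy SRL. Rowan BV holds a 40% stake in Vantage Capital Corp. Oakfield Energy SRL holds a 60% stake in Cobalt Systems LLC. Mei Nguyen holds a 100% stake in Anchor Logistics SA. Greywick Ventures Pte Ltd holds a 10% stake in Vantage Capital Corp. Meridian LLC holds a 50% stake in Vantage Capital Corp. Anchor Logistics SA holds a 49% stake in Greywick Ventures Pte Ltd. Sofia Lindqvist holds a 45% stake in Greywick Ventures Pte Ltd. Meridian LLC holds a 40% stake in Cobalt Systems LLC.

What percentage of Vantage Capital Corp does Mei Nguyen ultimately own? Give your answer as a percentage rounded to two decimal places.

Mei reaches Vantage along 3 paths.
Via Oakfield → Rowan: 100% × 100% × 40% = 40%.
Via Meridian: 100% × 50% = 50%.
Via Anchor → Greywick: 100% × 49% × 10% = 4.9%.
Total: 40% + 50% + 4.9% = 94.9%.
Rounded: 94.90%.

94.90%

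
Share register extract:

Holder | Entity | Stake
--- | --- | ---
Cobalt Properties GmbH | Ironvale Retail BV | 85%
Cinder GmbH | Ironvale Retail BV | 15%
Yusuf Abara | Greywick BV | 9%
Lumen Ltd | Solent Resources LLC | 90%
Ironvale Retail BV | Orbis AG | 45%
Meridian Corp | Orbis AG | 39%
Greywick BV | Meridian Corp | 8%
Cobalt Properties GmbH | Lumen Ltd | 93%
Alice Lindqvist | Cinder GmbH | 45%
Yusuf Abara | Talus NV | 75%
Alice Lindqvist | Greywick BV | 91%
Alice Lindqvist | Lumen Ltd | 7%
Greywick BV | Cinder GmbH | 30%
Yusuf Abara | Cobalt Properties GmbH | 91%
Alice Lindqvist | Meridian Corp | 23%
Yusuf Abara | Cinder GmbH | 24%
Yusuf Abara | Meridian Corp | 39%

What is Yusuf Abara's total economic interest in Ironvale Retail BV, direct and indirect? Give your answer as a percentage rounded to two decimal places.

Yusuf reaches Ironvale along 3 paths.
Via Greywick → Cinder: 9% × 30% × 15% = 0.405%.
Via Cinder: 24% × 15% = 3.6%.
Via Cobalt: 91% × 85% = 77.35%.
Total: 0.405% + 3.6% + 77.35% = 81.355%.
Rounded: 81.36%.

81.36%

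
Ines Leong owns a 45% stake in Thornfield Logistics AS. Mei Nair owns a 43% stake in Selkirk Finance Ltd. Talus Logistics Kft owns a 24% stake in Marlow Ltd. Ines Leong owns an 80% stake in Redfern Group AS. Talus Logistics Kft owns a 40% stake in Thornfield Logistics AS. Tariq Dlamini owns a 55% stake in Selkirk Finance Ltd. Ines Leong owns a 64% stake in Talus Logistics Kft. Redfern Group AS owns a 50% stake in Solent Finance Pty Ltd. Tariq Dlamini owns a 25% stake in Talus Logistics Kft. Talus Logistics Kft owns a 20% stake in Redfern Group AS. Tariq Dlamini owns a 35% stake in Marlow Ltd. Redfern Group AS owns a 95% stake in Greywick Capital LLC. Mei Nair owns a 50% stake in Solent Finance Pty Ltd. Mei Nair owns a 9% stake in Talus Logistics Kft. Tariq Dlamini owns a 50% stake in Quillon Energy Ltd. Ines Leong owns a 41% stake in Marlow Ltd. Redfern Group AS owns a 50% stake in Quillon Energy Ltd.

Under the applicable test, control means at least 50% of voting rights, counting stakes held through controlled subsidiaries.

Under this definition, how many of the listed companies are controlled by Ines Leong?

Ines holds 64% of Talus, so Ines controls Talus.
Talus and Ines together hold 20% + 80% = 100% of Redfern, so Ines controls Redfern.
Ines and Talus together hold 41% + 24% = 65% of Marlow, so Ines controls Marlow.
Talus and Ines together hold 40% + 45% = 85% of Thornfield, so Ines controls Thornfield.
Redfern holds 95% of Greywick, so Ines controls Greywick.
Redfern holds 50% of Solent, so Ines controls Solent.
Redfern holds 50% of Quillon, so Ines controls Quillon.
No other company's threshold is met.
Ines controls 7 companies.

7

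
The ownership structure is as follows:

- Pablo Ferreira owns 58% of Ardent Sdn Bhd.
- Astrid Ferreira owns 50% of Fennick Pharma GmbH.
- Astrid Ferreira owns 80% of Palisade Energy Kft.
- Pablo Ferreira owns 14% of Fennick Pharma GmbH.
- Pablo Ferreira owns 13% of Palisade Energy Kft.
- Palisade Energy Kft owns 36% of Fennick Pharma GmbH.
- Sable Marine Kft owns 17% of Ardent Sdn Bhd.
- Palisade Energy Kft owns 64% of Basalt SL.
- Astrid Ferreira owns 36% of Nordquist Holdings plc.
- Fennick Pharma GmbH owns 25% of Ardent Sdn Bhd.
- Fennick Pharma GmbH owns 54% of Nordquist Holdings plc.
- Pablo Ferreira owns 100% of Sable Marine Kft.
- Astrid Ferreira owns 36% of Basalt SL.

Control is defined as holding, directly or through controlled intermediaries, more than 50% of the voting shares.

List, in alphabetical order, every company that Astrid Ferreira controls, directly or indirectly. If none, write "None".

Basalt SL, Fennick Pharma GmbH, Nordquist Holdings plc, Palisade Energy Kft

Astrid holds 80% of Palisade, so Astrid controls Palisade.
Astrid and Palisade together hold 50% + 36% = 86% of Fennick, so Astrid controls Fennick.
Fennick and Astrid together hold 54% + 36% = 90% of Nordquist, so Astrid controls Nordquist.
Astrid and Palisade together hold 36% + 64% = 100% of Basalt, so Astrid controls Basalt.
No other company's threshold is met.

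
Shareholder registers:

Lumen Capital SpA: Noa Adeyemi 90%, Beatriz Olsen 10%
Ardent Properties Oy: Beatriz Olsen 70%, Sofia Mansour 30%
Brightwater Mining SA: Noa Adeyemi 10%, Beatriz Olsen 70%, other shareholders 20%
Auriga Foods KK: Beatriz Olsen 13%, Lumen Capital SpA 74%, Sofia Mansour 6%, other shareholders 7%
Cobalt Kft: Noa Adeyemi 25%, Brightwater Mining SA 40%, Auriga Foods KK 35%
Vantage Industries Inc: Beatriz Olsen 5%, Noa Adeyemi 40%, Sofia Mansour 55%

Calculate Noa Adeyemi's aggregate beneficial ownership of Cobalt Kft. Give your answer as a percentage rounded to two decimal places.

Noa reaches Cobalt along 3 paths.
Direct stake: 25% = 25%.
Via Brightwater: 10% × 40% = 4%.
Via Lumen → Auriga: 90% × 74% × 35% = 23.31%.
Total: 25% + 4% + 23.31% = 52.31%.

52.31%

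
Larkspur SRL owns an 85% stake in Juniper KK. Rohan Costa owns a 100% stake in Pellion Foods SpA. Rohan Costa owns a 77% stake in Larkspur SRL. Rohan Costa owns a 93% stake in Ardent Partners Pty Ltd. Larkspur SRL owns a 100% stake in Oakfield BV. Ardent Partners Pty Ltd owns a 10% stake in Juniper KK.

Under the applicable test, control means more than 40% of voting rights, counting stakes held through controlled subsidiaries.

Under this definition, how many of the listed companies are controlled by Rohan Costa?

Rohan holds 100% of Pellion, so Rohan controls Pellion.
Rohan holds 77% of Larkspur, so Rohan controls Larkspur.
Rohan holds 93% of Ardent, so Rohan controls Ardent.
Larkspur and Ardent together hold 85% + 10% = 95% of Juniper, so Rohan controls Juniper.
Larkspur holds 100% of Oakfield, so Rohan controls Oakfield.
Rohan controls 5 companies.

5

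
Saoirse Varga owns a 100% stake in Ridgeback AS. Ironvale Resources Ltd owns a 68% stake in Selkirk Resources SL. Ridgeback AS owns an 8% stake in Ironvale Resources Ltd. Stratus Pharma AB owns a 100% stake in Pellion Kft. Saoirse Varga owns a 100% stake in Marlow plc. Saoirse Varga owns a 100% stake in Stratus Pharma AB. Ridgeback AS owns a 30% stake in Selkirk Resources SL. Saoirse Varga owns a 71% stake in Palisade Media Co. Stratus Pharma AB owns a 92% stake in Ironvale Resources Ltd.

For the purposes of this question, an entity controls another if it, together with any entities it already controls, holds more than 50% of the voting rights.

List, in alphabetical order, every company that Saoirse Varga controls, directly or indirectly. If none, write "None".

Saoirse holds 100% of Ridgeback, so Saoirse controls Ridgeback.
Saoirse holds 100% of Stratus, so Saoirse controls Stratus.
Saoirse holds 71% of Palisade, so Saoirse controls Palisade.
Stratus and Ridgeback together hold 92% + 8% = 100% of Ironvale, so Saoirse controls Ironvale.
Saoirse holds 100% of Marlow, so Saoirse controls Marlow.
Stratus holds 100% of Pellion, so Saoirse controls Pellion.
Ridgeback and Ironvale together hold 30% + 68% = 98% of Selkirk, so Saoirse controls Selkirk.

Ironvale Resources Ltd, Marlow plc, Palisade Media Co, Pellion Kft, Ridgeback AS, Selkirk Resources SL, Stratus Pharma AB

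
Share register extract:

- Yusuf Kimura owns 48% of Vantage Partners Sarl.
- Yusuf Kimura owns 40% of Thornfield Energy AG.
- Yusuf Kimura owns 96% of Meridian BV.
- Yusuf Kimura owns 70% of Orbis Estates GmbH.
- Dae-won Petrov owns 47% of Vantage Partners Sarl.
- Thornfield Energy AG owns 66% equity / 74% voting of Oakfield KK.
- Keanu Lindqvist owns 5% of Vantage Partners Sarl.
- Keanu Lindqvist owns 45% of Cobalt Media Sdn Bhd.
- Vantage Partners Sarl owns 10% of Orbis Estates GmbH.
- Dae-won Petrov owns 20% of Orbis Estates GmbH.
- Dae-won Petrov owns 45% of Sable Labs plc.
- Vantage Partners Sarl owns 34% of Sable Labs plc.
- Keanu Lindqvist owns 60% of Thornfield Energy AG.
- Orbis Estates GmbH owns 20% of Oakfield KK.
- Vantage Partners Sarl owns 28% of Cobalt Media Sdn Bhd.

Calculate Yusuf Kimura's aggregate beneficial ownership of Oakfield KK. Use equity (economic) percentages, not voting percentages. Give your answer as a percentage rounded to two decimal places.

41.36%

Yusuf reaches Oakfield along 3 paths.
Via Vantage → Orbis: 48% × 10% × 20% = 0.96%.
Via Orbis: 70% × 20% = 14%.
Via Thornfield: 40% × 66% = 26.4%.
Total: 0.96% + 14% + 26.4% = 41.36%.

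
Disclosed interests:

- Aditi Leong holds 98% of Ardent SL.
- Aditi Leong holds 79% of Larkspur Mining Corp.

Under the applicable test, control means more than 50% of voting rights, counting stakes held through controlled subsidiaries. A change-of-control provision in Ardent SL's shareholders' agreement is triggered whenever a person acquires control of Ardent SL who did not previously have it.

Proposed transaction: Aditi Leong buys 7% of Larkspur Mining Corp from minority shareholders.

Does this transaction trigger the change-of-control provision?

The purchase changes only Aditi's holdings, so Aditi is the only person who could newly come to control Ardent.
Aditi holds 98% of Ardent, so Aditi controls Ardent.
So Aditi already controls Ardent before the transaction.
After the purchase, Aditi's direct stake in Larkspur rises to 79% + 7% = 86%.
Aditi controlled Ardent already, so this is not a new person acquiring control; every other person's position is unchanged or reduced.
No new person acquires control, so the clause is not triggered.

No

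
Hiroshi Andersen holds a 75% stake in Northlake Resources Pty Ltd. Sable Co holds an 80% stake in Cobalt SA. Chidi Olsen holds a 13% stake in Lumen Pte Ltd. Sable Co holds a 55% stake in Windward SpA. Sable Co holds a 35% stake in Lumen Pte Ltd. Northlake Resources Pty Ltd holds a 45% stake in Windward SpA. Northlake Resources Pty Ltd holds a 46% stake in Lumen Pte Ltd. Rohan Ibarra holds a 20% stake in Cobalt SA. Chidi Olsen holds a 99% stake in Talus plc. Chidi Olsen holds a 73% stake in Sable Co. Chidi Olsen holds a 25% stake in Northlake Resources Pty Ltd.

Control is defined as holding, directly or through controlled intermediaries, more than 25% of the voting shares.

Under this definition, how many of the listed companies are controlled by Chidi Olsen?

Chidi holds 73% of Sable, so Chidi controls Sable.
Chidi holds 99% of Talus, so Chidi controls Talus.
Sable holds 55% of Windward, so Chidi controls Windward.
Sable and Chidi together hold 35% + 13% = 48% of Lumen, so Chidi controls Lumen.
Sable holds 80% of Cobalt, so Chidi controls Cobalt.
No other company's threshold is met.
Chidi controls 5 companies.

5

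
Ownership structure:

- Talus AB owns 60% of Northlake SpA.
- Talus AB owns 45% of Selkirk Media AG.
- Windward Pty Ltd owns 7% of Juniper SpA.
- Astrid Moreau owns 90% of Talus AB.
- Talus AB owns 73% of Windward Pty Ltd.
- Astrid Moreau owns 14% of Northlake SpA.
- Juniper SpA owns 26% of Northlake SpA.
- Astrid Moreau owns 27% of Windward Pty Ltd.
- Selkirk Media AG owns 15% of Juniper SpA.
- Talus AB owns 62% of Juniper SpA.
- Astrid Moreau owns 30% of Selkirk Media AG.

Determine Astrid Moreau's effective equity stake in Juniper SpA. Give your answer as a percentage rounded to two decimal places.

72.86%

Astrid reaches Juniper along 5 paths.
Via Talus → Windward: 90% × 73% × 7% = 4.599%.
Via Windward: 27% × 7% = 1.89%.
Via Selkirk: 30% × 15% = 4.5%.
Via Talus → Selkirk: 90% × 45% × 15% = 6.075%.
Via Talus: 90% × 62% = 55.8%.
Total: 4.599% + 1.89% + 4.5% + 6.075% + 55.8% = 72.864%.
Rounded: 72.86%.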